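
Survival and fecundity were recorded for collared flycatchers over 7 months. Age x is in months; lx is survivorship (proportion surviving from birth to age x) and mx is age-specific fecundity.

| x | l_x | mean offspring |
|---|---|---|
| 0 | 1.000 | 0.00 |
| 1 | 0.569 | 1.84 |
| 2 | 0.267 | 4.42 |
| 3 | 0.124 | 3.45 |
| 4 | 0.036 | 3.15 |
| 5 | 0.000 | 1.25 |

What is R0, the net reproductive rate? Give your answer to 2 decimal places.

2.77

lx·mx by age: 0, 1.04696, 1.18014, 0.4278, 0.1134, 0
R0 = Σ lx·mx = 2.7683 → 2.77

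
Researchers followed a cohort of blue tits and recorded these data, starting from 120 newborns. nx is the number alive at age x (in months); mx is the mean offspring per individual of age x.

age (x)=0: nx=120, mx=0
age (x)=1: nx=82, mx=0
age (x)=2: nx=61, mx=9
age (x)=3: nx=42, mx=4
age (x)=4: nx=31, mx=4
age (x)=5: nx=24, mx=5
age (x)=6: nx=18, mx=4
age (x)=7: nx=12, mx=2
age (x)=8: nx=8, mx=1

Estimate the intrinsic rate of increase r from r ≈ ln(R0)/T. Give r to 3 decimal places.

lx = nx/n0 = nx/120: 1, 0.68333…, 0.50833…, 0.35, 0.25833…, 0.2, 0.15, 0.1, 0.06667…
R0 = Σ lx·mx = 0 + 0 + 4.575… + 1.4 + 1.03333… + 1 + 0.6 + 0.2 + 0.06667… = 8.875…
Σ x·lx·mx = 28.016667…; T = 28.016667…/8.875… = 3.15681…
r ≈ ln(R0)/T = ln(8.875…)/3.15681… = 0.6916… → 0.692

0.692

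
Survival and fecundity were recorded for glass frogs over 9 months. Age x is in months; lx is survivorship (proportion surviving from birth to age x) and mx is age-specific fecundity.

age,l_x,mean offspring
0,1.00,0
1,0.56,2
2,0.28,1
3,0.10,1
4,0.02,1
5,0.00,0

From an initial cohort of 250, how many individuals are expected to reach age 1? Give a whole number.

Expected survivors = N0 · l_1 = 250 × 0.56 = 140 → 140

140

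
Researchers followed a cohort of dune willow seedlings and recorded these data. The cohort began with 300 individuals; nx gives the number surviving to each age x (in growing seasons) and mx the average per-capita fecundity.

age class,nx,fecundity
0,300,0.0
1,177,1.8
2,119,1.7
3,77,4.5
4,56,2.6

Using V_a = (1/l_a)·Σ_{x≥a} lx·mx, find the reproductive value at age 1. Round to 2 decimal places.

5.72

lx = nx/n0 = nx/300: 1, 0.59, 0.39667…, 0.25667…, 0.18667…
lx·mx for x ≥ 1: 1.062, 0.674333…, 1.155…, 0.485333… → sum = 3.376667…
V_1 = 3.376667… / l_1 = 3.376667… / 0.59 = 5.723164… → 5.72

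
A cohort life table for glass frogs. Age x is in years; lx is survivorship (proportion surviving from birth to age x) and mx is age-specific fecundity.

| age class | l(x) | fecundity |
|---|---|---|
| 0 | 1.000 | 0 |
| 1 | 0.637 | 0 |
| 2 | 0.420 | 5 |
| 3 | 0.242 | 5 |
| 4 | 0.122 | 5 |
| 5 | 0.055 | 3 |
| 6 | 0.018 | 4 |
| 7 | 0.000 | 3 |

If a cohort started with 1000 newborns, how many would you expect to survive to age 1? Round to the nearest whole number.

Expected survivors = N0 · l_1 = 1000 × 0.637 = 637 → 637

637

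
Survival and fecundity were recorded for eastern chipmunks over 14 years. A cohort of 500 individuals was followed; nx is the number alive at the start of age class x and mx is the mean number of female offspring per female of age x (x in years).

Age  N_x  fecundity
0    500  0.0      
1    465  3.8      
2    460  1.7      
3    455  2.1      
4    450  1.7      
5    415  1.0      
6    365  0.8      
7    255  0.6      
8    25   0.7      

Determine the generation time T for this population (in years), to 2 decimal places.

2.78

lx = nx/n0 = nx/500: 1, 0.93, 0.92, 0.91, 0.9, 0.83, 0.73, 0.51, 0.05
lx·mx: 0, 3.534, 1.564, 1.911, 1.53, 0.83, 0.584, 0.306, 0.035 → R0 = 10.294
x·lx·mx: 0, 3.534, 3.128, 5.733, 6.12, 4.15, 3.504, 2.142, 0.28 → Σ = 28.591
T = 28.591 / 10.294 = 2.777443… → 2.78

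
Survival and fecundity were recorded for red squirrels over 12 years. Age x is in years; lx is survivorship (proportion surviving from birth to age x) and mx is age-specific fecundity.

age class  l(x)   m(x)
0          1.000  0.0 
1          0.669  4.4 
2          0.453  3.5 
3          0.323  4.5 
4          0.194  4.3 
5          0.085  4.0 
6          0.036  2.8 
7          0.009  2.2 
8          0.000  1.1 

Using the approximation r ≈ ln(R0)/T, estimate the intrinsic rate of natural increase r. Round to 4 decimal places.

0.8886

R0 = Σ lx·mx = 0 + 2.9436 + 1.5855 + 1.4535 + 0.8342 + 0.34 + 0.1008 + 0.0198 + 0 = 7.2774
Σ x·lx·mx = 16.2553; T = 16.2553/7.2774 = 2.23367…
r ≈ ln(R0)/T = ln(7.2774)/2.23367… = 0.888571… → 0.8886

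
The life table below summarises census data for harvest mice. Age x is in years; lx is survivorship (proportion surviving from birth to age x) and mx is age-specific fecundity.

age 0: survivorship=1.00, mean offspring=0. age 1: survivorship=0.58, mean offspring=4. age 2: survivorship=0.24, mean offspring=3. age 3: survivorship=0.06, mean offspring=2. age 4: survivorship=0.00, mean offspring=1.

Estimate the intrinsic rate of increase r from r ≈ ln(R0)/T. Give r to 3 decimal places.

R0 = Σ lx·mx = 0 + 2.32 + 0.72 + 0.12 + 0 = 3.16
Σ x·lx·mx = 4.12; T = 4.12/3.16 = 1.3038…
r ≈ ln(R0)/T = ln(3.16)/1.3038… = 0.88248… → 0.882

0.882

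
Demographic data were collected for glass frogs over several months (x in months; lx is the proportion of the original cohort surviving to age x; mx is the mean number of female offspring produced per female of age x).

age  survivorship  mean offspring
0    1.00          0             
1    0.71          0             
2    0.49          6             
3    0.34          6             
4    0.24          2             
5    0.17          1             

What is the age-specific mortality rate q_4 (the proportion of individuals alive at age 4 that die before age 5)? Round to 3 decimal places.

q_4 = (l_4 − l_5) / l_4 = (0.24 − 0.17) / 0.24
     = 0.07 / 0.24 = 0.291667… → 0.292

0.292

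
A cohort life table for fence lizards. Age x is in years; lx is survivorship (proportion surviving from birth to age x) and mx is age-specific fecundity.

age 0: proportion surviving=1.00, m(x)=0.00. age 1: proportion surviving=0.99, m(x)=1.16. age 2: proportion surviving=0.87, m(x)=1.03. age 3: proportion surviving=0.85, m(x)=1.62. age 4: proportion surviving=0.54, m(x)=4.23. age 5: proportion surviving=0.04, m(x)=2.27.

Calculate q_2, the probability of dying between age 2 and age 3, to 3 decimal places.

q_2 = (l_2 − l_3) / l_2 = (0.87 − 0.85) / 0.87
     = 0.02 / 0.87 = 0.022989… → 0.023

0.023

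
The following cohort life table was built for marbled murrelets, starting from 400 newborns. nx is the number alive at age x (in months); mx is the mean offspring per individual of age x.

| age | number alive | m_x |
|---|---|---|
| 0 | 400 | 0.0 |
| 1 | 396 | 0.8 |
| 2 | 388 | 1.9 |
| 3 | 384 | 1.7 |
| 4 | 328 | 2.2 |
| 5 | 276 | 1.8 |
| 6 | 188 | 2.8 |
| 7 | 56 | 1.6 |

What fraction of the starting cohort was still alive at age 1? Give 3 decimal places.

0.990

l_1 = n_1/n_0 = 396/400 = 0.99 → 0.990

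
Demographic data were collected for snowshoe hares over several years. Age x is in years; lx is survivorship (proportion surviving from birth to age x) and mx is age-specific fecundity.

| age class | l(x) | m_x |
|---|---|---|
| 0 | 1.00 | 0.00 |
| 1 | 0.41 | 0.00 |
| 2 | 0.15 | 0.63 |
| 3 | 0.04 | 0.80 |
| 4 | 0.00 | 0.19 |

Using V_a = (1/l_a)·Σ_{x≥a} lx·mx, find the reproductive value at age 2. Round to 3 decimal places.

0.843

lx·mx for x ≥ 2: 0.0945, 0.032, 0 → sum = 0.1265
V_2 = 0.1265 / l_2 = 0.1265 / 0.15 = 0.843333… → 0.843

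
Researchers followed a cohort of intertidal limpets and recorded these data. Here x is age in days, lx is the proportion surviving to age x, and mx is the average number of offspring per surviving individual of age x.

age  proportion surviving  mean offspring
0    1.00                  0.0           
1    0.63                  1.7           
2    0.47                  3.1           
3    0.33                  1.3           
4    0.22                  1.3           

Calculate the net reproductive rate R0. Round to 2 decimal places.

3.24

lx·mx by age: 0, 1.071, 1.457, 0.429, 0.286
R0 = Σ lx·mx = 3.243 → 3.24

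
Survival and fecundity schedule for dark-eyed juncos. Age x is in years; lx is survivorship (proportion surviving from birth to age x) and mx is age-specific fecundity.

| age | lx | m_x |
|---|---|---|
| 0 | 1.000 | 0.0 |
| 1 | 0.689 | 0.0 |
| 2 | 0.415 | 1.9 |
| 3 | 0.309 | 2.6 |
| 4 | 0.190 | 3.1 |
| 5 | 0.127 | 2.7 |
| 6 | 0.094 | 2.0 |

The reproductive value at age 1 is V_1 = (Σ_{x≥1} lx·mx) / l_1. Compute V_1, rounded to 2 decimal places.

3.94

lx·mx for x ≥ 1: 0, 0.7885, 0.8034, 0.589, 0.3429, 0.188 → sum = 2.7118
V_1 = 2.7118 / l_1 = 2.7118 / 0.689 = 3.935849… → 3.94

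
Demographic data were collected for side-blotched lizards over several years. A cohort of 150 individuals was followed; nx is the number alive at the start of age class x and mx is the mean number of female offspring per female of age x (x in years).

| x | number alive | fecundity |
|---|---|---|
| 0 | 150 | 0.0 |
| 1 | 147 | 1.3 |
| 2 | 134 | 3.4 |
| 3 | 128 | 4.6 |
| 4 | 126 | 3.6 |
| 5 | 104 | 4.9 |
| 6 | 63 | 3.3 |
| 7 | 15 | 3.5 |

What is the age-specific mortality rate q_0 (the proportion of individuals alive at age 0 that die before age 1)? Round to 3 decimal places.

lx = nx/n0 = nx/150: 1, 0.98, 0.89333…, 0.85333…, 0.84, 0.69333…, 0.42, 0.1
q_0 = (l_0 − l_1) / l_0 = (1 − 0.98) / 1
     = 0.02 / 1 = 0.02 → 0.020

0.020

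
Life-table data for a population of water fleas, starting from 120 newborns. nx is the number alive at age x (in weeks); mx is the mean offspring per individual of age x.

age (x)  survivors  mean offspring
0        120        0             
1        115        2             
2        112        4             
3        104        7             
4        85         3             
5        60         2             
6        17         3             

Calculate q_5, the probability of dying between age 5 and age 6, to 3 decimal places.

lx = nx/n0 = nx/120: 1, 0.95833…, 0.93333…, 0.86667…, 0.70833…, 0.5, 0.14167…
q_5 = (l_5 − l_6) / l_5 = (0.5 − 0.141667…) / 0.5
     = 0.358333… / 0.5 = 0.716667… → 0.717

0.717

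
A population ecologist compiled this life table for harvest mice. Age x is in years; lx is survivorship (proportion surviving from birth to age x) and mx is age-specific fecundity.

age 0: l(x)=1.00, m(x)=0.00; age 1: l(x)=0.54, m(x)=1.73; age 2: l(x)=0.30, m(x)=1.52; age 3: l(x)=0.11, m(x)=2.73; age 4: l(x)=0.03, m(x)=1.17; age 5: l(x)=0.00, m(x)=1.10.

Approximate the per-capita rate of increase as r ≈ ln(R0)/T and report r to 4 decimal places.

R0 = Σ lx·mx = 0 + 0.9342 + 0.456 + 0.3003 + 0.0351 + 0 = 1.7256
Σ x·lx·mx = 2.8875; T = 2.8875/1.7256 = 1.67333…
r ≈ ln(R0)/T = ln(1.7256)/1.67333… = 0.326041… → 0.3260

0.3260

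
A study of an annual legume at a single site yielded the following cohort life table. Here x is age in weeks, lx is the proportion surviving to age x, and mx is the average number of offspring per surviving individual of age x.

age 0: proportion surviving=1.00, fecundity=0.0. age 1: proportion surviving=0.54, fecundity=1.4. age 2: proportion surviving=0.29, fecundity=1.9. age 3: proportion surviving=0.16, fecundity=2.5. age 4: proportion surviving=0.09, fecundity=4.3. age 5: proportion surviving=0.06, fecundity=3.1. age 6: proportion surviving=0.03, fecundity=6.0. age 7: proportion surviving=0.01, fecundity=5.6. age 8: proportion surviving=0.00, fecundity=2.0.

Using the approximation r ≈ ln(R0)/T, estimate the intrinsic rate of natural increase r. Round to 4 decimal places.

R0 = Σ lx·mx = 0 + 0.756 + 0.551 + 0.4 + 0.387 + 0.186 + 0.18 + 0.056 + 0 = 2.516
Σ x·lx·mx = 7.008; T = 7.008/2.516 = 2.78537…
r ≈ ln(R0)/T = ln(2.516)/2.78537… = 0.331256… → 0.3313

0.3313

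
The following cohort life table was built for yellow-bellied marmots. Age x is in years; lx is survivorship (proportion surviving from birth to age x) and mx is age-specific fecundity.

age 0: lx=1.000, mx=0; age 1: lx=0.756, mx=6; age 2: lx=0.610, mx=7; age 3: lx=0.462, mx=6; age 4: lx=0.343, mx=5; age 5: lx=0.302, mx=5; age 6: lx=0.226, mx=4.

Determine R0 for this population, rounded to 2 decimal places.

15.71

lx·mx by age: 0, 4.536, 4.27, 2.772, 1.715, 1.51, 0.904
R0 = Σ lx·mx = 15.707 → 15.71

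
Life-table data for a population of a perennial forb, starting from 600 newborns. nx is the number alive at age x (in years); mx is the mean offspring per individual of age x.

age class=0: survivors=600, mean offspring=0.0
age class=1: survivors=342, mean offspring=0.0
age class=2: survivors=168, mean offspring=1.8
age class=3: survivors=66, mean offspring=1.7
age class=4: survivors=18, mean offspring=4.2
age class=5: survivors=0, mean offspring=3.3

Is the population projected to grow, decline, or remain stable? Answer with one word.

declining

lx = nx/n0 = nx/600: 1, 0.57, 0.28, 0.11, 0.03, 0
R0 = Σ lx·mx = 0 + 0 + 0.504 + 0.187 + 0.126 + 0 = 0.817
R0 < 1, so the population is declining.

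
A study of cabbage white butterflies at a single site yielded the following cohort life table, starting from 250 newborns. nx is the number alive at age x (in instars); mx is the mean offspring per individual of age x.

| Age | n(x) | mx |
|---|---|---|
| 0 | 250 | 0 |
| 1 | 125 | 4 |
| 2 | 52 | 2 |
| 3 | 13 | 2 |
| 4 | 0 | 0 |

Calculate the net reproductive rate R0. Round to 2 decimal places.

2.52

lx = nx/n0 = nx/250: 1, 0.5, 0.208, 0.052, 0
lx·mx by age: 0, 2, 0.416, 0.104, 0
R0 = Σ lx·mx = 2.52 → 2.52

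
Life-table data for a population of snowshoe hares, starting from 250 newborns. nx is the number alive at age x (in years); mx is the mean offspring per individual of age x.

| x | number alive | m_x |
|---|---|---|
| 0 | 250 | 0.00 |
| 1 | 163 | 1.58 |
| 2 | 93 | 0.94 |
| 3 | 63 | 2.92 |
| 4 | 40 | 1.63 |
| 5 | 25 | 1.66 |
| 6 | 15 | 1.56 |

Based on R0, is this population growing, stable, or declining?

lx = nx/n0 = nx/250: 1, 0.652, 0.372, 0.252, 0.16, 0.1, 0.06
R0 = Σ lx·mx = 0 + 1.03016 + 0.34968 + 0.73584 + 0.2608 + 0.166 + 0.0936 = 2.63608
R0 > 1, so the population is growing.

growing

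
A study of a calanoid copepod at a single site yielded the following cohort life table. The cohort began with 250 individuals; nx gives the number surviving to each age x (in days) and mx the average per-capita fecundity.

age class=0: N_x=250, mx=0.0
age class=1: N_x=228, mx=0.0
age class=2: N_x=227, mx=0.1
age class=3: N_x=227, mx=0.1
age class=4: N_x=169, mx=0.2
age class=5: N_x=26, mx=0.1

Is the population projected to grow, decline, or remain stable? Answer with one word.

declining

lx = nx/n0 = nx/250: 1, 0.912, 0.908, 0.908, 0.676, 0.104
R0 = Σ lx·mx = 0 + 0 + 0.0908 + 0.0908 + 0.1352 + 0.0104 = 0.3272
R0 < 1, so the population is declining.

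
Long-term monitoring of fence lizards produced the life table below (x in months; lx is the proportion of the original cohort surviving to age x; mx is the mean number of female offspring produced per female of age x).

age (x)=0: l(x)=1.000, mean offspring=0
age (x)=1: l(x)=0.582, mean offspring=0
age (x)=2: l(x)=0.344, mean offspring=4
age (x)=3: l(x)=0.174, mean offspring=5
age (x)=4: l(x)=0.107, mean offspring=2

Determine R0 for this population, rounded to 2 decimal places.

2.46

lx·mx by age: 0, 0, 1.376, 0.87, 0.214
R0 = Σ lx·mx = 2.46 → 2.46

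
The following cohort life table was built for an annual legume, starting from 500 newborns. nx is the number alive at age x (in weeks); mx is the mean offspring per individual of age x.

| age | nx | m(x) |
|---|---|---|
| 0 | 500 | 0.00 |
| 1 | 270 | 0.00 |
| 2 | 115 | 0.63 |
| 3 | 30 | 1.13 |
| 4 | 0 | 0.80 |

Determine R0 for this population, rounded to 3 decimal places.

lx = nx/n0 = nx/500: 1, 0.54, 0.23, 0.06, 0
lx·mx by age: 0, 0, 0.1449, 0.0678, 0
R0 = Σ lx·mx = 0.2127 → 0.213

0.213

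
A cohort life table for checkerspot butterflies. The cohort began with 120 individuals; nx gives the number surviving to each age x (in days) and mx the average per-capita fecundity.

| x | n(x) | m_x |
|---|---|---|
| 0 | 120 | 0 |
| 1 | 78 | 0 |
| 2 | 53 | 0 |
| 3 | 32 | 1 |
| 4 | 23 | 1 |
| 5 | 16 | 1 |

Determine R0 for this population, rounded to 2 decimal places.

lx = nx/n0 = nx/120: 1, 0.65, 0.44167…, 0.26667…, 0.19167…, 0.13333…
lx·mx by age: 0, 0, 0, 0.266667…, 0.191667…, 0.133333…
R0 = Σ lx·mx = 0.591667… → 0.59

0.59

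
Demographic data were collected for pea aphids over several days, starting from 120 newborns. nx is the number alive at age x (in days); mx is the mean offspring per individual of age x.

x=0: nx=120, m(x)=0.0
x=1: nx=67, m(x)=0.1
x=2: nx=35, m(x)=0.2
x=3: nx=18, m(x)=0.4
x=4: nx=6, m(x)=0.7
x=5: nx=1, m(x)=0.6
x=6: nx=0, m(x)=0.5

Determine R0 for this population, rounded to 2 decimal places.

lx = nx/n0 = nx/120: 1, 0.55833…, 0.29167…, 0.15, 0.05, 0.00833…, 0
lx·mx by age: 0, 0.055833…, 0.058333…, 0.06, 0.035, 0.005…, 0
R0 = Σ lx·mx = 0.214167… → 0.21

0.21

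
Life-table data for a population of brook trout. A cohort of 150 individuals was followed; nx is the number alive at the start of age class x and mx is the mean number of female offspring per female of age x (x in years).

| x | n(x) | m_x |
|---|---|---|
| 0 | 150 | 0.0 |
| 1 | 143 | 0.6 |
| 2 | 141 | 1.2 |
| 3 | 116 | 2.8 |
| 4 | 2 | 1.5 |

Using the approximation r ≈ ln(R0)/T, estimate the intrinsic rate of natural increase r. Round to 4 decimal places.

0.5607

lx = nx/n0 = nx/150: 1, 0.95333…, 0.94, 0.77333…, 0.01333…
R0 = Σ lx·mx = 0 + 0.572… + 1.128 + 2.16533… + 0.02… = 3.885333…
Σ x·lx·mx = 9.404…; T = 9.404…/3.885333… = 2.42038…
r ≈ ln(R0)/T = ln(3.885333…)/2.42038… = 0.560741… → 0.5607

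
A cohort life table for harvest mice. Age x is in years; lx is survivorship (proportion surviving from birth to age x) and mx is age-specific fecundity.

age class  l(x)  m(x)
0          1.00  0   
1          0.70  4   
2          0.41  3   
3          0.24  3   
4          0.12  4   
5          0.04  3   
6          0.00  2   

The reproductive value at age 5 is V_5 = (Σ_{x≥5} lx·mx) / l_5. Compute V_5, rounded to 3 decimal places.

lx·mx for x ≥ 5: 0.12, 0 → sum = 0.12
V_5 = 0.12 / l_5 = 0.12 / 0.04 = 3 → 3.000

3.000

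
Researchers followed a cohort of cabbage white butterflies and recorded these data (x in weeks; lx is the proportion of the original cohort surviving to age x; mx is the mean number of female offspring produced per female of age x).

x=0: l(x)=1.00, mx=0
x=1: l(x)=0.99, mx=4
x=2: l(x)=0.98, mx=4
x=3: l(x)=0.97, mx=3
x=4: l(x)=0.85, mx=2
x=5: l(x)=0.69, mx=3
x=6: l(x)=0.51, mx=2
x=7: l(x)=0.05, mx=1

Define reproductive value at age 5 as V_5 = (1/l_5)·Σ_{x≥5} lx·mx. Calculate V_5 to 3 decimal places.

lx·mx for x ≥ 5: 2.07, 1.02, 0.05 → sum = 3.14
V_5 = 3.14 / l_5 = 3.14 / 0.69 = 4.550725… → 4.551

4.551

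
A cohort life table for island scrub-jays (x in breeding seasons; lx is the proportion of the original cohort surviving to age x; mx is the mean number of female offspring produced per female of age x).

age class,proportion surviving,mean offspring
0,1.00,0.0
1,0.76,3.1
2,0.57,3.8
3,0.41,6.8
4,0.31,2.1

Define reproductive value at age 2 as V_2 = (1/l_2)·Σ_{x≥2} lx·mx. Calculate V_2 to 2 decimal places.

lx·mx for x ≥ 2: 2.166, 2.788, 0.651 → sum = 5.605
V_2 = 5.605 / l_2 = 5.605 / 0.57 = 9.833333… → 9.83

9.83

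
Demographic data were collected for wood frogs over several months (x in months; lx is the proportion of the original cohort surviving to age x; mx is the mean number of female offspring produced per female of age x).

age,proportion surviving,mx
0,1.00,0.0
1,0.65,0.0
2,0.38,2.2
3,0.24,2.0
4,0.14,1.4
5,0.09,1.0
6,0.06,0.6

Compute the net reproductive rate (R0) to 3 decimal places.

1.638

lx·mx by age: 0, 0, 0.836, 0.48, 0.196, 0.09, 0.036
R0 = Σ lx·mx = 1.638 → 1.638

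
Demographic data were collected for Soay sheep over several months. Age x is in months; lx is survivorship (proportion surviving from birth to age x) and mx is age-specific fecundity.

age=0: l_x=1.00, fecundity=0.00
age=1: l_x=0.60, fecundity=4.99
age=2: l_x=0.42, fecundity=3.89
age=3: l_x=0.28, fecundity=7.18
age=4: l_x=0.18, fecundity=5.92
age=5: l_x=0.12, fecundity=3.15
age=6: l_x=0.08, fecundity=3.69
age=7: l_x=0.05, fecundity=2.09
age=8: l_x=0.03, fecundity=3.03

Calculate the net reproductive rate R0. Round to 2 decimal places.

8.57

lx·mx by age: 0, 2.994, 1.6338, 2.0104, 1.0656, 0.378, 0.2952, 0.1045, 0.0909
R0 = Σ lx·mx = 8.5724 → 8.57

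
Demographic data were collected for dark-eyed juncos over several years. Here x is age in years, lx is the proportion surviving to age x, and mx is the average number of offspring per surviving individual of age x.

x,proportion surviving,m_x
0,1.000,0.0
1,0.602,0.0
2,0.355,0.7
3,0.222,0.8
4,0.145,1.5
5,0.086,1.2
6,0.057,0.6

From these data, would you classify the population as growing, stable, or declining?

R0 = Σ lx·mx = 0 + 0 + 0.2485 + 0.1776 + 0.2175 + 0.1032 + 0.0342 = 0.781
R0 < 1, so the population is declining.

declining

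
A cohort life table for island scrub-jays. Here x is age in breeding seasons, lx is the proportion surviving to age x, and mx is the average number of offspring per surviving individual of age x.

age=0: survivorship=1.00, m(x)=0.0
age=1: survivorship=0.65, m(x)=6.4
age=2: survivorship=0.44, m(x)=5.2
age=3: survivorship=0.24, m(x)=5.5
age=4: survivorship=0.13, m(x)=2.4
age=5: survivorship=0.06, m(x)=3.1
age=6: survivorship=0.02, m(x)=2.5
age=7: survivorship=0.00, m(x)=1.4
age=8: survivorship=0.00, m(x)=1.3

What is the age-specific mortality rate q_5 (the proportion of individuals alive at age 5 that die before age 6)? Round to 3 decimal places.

q_5 = (l_5 − l_6) / l_5 = (0.06 − 0.02) / 0.06
     = 0.04 / 0.06 = 0.666667… → 0.667

0.667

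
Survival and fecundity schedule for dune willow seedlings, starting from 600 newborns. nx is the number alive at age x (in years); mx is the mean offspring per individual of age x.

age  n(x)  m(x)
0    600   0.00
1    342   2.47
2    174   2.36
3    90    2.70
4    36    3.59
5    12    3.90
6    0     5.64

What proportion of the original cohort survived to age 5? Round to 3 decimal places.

0.020

l_5 = n_5/n_0 = 12/600 = 0.02 → 0.020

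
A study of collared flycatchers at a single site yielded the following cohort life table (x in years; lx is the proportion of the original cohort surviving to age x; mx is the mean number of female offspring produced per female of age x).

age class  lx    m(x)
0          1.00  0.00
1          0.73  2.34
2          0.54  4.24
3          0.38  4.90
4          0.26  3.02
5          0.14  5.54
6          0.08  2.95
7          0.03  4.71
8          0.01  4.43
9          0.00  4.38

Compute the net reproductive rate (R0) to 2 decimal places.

lx·mx by age: 0, 1.7082, 2.2896, 1.862, 0.7852, 0.7756, 0.236, 0.1413, 0.0443, 0
R0 = Σ lx·mx = 7.8422 → 7.84

7.84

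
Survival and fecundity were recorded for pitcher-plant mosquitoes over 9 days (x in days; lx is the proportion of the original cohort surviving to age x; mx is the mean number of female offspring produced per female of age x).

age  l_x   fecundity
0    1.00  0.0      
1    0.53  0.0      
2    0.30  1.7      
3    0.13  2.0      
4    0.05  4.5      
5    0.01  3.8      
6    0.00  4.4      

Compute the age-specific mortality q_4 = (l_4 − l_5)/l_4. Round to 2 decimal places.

0.80

q_4 = (l_4 − l_5) / l_4 = (0.05 − 0.01) / 0.05
     = 0.04 / 0.05 = 0.8 → 0.80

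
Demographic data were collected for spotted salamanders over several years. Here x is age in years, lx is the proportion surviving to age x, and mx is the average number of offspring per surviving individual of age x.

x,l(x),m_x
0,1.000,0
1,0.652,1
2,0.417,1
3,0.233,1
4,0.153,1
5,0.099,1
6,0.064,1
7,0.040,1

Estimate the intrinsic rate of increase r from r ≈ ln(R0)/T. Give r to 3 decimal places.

R0 = Σ lx·mx = 0 + 0.652 + 0.417 + 0.233 + 0.153 + 0.099 + 0.064 + 0.04 = 1.658
Σ x·lx·mx = 3.956; T = 3.956/1.658 = 2.38601…
r ≈ ln(R0)/T = ln(1.658)/2.38601… = 0.21191… → 0.212

0.212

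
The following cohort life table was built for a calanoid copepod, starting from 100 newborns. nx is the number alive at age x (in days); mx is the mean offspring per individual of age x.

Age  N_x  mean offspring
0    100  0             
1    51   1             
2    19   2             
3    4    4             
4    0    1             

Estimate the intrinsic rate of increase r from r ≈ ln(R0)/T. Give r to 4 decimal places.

lx = nx/n0 = nx/100: 1, 0.51, 0.19, 0.04, 0
R0 = Σ lx·mx = 0 + 0.51 + 0.38 + 0.16 + 0 = 1.05
Σ x·lx·mx = 1.75; T = 1.75/1.05 = 1.66667…
r ≈ ln(R0)/T = ln(1.05)/1.66667… = 0.029274… → 0.0293

0.0293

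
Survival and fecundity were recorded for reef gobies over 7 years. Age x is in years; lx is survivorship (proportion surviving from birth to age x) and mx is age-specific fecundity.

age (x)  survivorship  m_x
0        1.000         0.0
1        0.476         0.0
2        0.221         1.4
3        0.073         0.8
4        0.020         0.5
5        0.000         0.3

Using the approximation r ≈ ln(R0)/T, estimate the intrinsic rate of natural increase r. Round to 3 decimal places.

R0 = Σ lx·mx = 0 + 0 + 0.3094 + 0.0584 + 0.01 + 0 = 0.3778
Σ x·lx·mx = 0.834; T = 0.834/0.3778 = 2.20752…
r ≈ ln(R0)/T = ln(0.3778)/2.20752… = -0.44094… → -0.441

-0.441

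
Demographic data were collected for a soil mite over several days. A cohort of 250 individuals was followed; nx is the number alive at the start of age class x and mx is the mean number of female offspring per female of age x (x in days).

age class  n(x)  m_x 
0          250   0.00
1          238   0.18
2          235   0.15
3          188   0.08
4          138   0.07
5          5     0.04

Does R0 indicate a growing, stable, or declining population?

declining

lx = nx/n0 = nx/250: 1, 0.952, 0.94, 0.752, 0.552, 0.02
R0 = Σ lx·mx = 0 + 0.17136 + 0.141 + 0.06016 + 0.03864 + 0.0008 = 0.41196
R0 < 1, so the population is declining.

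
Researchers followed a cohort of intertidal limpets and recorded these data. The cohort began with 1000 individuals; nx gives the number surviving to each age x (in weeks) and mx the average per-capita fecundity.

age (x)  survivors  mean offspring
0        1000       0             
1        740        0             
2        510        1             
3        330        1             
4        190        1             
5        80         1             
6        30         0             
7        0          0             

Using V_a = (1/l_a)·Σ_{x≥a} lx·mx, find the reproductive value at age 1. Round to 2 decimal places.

lx = nx/n0 = nx/1000: 1, 0.74, 0.51, 0.33, 0.19, 0.08, 0.03, 0
lx·mx for x ≥ 1: 0, 0.51, 0.33, 0.19, 0.08, 0, 0 → sum = 1.11
V_1 = 1.11 / l_1 = 1.11 / 0.74 = 1.5 → 1.50

1.50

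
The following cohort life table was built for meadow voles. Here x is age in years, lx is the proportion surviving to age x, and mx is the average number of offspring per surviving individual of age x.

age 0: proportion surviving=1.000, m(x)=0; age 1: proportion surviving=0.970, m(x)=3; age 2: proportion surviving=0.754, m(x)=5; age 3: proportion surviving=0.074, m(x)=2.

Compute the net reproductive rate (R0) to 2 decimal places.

lx·mx by age: 0, 2.91, 3.77, 0.148
R0 = Σ lx·mx = 6.828 → 6.83

6.83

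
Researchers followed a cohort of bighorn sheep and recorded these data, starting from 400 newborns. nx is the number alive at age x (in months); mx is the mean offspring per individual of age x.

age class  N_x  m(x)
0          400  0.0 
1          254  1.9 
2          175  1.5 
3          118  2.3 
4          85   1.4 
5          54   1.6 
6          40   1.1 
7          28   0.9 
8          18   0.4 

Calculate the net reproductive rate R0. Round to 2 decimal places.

3.25

lx = nx/n0 = nx/400: 1, 0.635, 0.4375, 0.295, 0.2125, 0.135, 0.1, 0.07, 0.045
lx·mx by age: 0, 1.2065, 0.65625, 0.6785, 0.2975, 0.216, 0.11, 0.063, 0.018
R0 = Σ lx·mx = 3.24575 → 3.25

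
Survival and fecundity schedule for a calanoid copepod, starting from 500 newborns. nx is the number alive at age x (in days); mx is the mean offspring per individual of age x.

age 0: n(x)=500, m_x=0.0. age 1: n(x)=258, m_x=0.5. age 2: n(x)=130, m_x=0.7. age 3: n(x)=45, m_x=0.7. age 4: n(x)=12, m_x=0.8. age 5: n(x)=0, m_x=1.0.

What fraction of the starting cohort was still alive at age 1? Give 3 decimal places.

l_1 = n_1/n_0 = 258/500 = 0.516 → 0.516

0.516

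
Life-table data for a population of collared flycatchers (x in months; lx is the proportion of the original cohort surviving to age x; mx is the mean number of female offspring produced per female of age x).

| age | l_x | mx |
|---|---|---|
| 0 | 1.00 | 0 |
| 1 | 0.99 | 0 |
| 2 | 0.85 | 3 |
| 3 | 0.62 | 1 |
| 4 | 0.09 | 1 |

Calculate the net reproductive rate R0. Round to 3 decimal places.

3.260

lx·mx by age: 0, 0, 2.55, 0.62, 0.09
R0 = Σ lx·mx = 3.26 → 3.260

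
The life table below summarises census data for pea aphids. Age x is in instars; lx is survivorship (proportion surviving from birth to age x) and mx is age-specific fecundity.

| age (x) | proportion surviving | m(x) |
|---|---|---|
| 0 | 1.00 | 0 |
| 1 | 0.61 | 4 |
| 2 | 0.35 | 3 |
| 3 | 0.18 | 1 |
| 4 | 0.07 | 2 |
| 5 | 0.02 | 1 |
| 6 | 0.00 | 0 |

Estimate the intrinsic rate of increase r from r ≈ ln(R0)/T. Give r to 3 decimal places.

0.896

R0 = Σ lx·mx = 0 + 2.44 + 1.05 + 0.18 + 0.14 + 0.02 + 0 = 3.83
Σ x·lx·mx = 5.74; T = 5.74/3.83 = 1.49869…
r ≈ ln(R0)/T = ln(3.83)/1.49869… = 0.89602… → 0.896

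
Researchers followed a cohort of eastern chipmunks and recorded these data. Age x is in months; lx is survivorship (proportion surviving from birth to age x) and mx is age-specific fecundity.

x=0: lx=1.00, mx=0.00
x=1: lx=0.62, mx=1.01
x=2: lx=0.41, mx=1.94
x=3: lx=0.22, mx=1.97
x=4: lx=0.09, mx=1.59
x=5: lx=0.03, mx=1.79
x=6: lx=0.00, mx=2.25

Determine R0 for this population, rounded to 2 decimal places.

lx·mx by age: 0, 0.6262, 0.7954, 0.4334, 0.1431, 0.0537, 0
R0 = Σ lx·mx = 2.0518 → 2.05

2.05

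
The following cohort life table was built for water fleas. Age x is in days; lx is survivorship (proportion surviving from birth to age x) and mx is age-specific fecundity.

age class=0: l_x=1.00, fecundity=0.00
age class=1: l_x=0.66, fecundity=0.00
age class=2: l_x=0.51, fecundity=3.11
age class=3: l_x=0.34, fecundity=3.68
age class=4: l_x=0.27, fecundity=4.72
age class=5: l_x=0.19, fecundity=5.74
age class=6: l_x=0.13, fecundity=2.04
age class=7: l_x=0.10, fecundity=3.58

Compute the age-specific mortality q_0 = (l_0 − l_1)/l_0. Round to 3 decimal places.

0.340

q_0 = (l_0 − l_1) / l_0 = (1 − 0.66) / 1
     = 0.34 / 1 = 0.34 → 0.340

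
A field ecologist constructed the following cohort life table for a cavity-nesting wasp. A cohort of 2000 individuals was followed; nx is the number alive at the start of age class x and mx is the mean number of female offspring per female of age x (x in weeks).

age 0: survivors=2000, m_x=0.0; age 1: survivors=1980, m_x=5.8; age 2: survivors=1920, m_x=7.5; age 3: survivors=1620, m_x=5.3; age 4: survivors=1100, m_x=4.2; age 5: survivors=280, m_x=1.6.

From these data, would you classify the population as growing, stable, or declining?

lx = nx/n0 = nx/2000: 1, 0.99, 0.96, 0.81, 0.55, 0.14
R0 = Σ lx·mx = 0 + 5.742 + 7.2 + 4.293 + 2.31 + 0.224 = 19.769
R0 > 1, so the population is growing.

growing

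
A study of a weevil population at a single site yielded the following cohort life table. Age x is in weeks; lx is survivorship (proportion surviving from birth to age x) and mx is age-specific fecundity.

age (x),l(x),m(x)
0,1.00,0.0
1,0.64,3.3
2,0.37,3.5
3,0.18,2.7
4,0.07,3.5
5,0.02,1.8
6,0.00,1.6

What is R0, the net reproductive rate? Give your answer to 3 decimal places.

4.174

lx·mx by age: 0, 2.112, 1.295, 0.486, 0.245, 0.036, 0
R0 = Σ lx·mx = 4.174 → 4.174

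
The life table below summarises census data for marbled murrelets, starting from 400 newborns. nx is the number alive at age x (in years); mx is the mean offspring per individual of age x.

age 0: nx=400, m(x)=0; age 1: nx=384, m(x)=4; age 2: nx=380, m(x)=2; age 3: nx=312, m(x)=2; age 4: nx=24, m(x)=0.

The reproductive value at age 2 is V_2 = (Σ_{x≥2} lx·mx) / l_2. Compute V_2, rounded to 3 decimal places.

3.642

lx = nx/n0 = nx/400: 1, 0.96, 0.95, 0.78, 0.06
lx·mx for x ≥ 2: 1.9, 1.56, 0 → sum = 3.46
V_2 = 3.46 / l_2 = 3.46 / 0.95 = 3.642105… → 3.642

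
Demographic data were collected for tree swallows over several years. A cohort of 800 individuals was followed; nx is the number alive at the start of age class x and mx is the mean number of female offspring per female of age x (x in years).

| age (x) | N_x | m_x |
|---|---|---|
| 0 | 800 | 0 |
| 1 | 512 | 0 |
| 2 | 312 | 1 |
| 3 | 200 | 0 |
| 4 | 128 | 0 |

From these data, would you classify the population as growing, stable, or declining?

lx = nx/n0 = nx/800: 1, 0.64, 0.39, 0.25, 0.16
R0 = Σ lx·mx = 0 + 0 + 0.39 + 0 + 0 = 0.39
R0 < 1, so the population is declining.

declining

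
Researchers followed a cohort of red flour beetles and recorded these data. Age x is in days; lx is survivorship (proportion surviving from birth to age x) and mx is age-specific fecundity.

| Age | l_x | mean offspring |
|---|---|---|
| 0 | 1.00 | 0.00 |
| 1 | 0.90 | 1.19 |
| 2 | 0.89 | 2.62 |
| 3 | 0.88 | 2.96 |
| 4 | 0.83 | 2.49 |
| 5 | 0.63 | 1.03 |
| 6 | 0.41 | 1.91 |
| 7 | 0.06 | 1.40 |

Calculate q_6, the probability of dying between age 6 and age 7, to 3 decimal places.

q_6 = (l_6 − l_7) / l_6 = (0.41 − 0.06) / 0.41
     = 0.35 / 0.41 = 0.853659… → 0.854

0.854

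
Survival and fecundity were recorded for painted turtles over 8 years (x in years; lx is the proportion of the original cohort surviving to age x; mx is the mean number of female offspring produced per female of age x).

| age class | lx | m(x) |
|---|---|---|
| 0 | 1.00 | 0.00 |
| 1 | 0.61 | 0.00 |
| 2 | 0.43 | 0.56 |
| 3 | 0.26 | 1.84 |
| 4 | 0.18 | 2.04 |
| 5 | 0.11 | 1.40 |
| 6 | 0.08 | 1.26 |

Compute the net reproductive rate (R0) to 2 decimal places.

lx·mx by age: 0, 0, 0.2408, 0.4784, 0.3672, 0.154, 0.1008
R0 = Σ lx·mx = 1.3412 → 1.34

1.34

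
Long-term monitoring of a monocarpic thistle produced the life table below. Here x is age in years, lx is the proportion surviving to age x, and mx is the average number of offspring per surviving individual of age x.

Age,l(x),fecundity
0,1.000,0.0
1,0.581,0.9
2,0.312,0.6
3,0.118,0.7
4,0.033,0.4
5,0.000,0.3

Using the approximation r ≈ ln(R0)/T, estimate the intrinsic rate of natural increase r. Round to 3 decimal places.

R0 = Σ lx·mx = 0 + 0.5229 + 0.1872 + 0.0826 + 0.0132 + 0 = 0.8059
Σ x·lx·mx = 1.1979; T = 1.1979/0.8059 = 1.48641…
r ≈ ln(R0)/T = ln(0.8059)/1.48641… = -0.14518… → -0.145

-0.145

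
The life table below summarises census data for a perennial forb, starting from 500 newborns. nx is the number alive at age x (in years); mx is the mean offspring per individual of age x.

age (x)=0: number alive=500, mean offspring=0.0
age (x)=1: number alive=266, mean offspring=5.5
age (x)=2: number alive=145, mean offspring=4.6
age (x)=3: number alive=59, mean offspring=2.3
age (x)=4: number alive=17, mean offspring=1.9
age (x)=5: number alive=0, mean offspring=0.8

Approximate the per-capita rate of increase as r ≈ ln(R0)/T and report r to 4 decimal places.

1.0515

lx = nx/n0 = nx/500: 1, 0.532, 0.29, 0.118, 0.034, 0
R0 = Σ lx·mx = 0 + 2.926 + 1.334 + 0.2714 + 0.0646 + 0 = 4.596
Σ x·lx·mx = 6.6666; T = 6.6666/4.596 = 1.45052…
r ≈ ln(R0)/T = ln(4.596)/1.45052… = 1.051474… → 1.0515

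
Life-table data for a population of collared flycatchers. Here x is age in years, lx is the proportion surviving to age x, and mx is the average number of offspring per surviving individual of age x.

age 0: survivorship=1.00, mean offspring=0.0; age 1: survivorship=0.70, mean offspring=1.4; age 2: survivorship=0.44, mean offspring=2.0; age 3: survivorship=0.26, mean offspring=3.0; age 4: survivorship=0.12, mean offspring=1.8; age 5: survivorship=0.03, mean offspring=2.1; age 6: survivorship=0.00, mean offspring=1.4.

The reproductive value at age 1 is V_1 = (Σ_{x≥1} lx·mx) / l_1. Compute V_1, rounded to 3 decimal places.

lx·mx for x ≥ 1: 0.98, 0.88, 0.78, 0.216, 0.063, 0 → sum = 2.919
V_1 = 2.919 / l_1 = 2.919 / 0.7 = 4.17 → 4.170

4.170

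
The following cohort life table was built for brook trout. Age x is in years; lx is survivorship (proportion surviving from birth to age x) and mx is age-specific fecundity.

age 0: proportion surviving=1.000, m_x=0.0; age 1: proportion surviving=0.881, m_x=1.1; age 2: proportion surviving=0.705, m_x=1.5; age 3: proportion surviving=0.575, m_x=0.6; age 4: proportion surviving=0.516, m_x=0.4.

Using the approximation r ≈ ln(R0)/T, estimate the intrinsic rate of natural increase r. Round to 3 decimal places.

R0 = Σ lx·mx = 0 + 0.9691 + 1.0575 + 0.345 + 0.2064 = 2.578
Σ x·lx·mx = 4.9447; T = 4.9447/2.578 = 1.91804…
r ≈ ln(R0)/T = ln(2.578)/1.91804… = 0.49374… → 0.494

0.494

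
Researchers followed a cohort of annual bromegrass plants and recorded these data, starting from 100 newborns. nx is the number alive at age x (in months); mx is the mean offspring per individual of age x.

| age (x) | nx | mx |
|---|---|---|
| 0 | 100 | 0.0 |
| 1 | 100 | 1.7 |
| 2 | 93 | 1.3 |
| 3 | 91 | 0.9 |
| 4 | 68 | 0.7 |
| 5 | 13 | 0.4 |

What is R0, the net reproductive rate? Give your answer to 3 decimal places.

lx = nx/n0 = nx/100: 1, 1, 0.93, 0.91, 0.68, 0.13
lx·mx by age: 0, 1.7, 1.209, 0.819, 0.476, 0.052
R0 = Σ lx·mx = 4.256 → 4.256

4.256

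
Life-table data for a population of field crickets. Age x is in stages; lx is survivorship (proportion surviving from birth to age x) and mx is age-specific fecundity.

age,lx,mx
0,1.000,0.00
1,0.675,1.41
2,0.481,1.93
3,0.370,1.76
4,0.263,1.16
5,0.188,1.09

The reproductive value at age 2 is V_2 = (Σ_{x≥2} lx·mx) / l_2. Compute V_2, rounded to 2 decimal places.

4.34

lx·mx for x ≥ 2: 0.92833, 0.6512, 0.30508, 0.20492 → sum = 2.08953
V_2 = 2.08953 / l_2 = 2.08953 / 0.481 = 4.344137… → 4.34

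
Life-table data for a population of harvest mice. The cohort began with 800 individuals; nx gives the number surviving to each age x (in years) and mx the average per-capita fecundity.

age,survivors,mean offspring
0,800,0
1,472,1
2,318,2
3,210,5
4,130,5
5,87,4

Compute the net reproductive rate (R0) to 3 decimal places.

lx = nx/n0 = nx/800: 1, 0.59, 0.3975, 0.2625, 0.1625, 0.10875
lx·mx by age: 0, 0.59, 0.795, 1.3125, 0.8125, 0.435
R0 = Σ lx·mx = 3.945 → 3.945

3.945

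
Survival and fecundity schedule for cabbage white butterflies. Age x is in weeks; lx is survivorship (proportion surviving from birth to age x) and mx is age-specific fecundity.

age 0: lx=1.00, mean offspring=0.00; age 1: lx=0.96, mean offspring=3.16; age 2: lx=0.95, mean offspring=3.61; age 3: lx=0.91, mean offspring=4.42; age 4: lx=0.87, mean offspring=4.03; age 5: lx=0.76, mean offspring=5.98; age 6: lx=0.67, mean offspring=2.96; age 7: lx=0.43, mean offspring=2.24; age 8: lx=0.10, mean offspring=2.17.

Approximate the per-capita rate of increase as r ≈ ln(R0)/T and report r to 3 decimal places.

0.844

R0 = Σ lx·mx = 0 + 3.0336 + 3.4295 + 4.0222 + 3.5061 + 4.5448 + 1.9832 + 0.9632 + 0.217 = 21.6996
Σ x·lx·mx = 79.0852; T = 79.0852/21.6996 = 3.64455…
r ≈ ln(R0)/T = ln(21.6996)/3.64455… = 0.84436… → 0.844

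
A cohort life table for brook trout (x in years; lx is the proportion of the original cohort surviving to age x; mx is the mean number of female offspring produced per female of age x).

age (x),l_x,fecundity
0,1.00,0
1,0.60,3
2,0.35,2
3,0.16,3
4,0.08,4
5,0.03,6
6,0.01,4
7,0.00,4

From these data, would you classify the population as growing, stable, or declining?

R0 = Σ lx·mx = 0 + 1.8 + 0.7 + 0.48 + 0.32 + 0.18 + 0.04 + 0 = 3.52
R0 > 1, so the population is growing.

growing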